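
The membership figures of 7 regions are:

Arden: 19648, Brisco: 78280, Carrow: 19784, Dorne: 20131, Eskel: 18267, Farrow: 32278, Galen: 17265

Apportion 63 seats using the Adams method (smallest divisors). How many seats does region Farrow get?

10

Standard divisor 205653/63 ≈ 3264.333; standard quotas: Arden 6.019, Brisco 23.980, Carrow 6.061, Dorne 6.167, Eskel 5.596, Farrow 9.888, Galen 5.289.
Rounding up gives 7, 24, 7, 7, 6, 10, 6 = 67 seats, so the divisor must be adjusted.
With modified divisor 3430: modified quotas Arden 5.728, Brisco 22.822, Carrow 5.768, Dorne 5.869, Eskel 5.326, Farrow 9.410, Galen 5.034.
Rounding up: Arden 6, Brisco 23, Carrow 6, Dorne 6, Eskel 6, Farrow 10, Galen 6 (total 63).
Farrow receives 10.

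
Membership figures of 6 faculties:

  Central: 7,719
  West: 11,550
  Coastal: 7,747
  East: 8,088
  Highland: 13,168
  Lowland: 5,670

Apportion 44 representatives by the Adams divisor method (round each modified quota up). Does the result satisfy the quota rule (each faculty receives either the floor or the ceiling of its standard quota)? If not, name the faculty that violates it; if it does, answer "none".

Standard quotas: Central 6.296, West 9.421, Coastal 6.319, East 6.597, Highland 10.741, Lowland 4.625.
Adams allocation: Central 6, West 9, Coastal 6, East 7, Highland 11, Lowland 5.
Every allocation lies between the lower and upper quota.

none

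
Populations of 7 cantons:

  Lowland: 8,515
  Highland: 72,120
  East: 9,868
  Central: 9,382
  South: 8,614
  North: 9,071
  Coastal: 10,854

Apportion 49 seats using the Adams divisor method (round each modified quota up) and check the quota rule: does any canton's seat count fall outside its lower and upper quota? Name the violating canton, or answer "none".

Highland

Standard quotas: Lowland 3.249, Highland 27.517, East 3.765, Central 3.580, South 3.287, North 3.461, Coastal 4.141.
Adams allocation: Lowland 3, Highland 26, East 4, Central 4, South 4, North 4, Coastal 4.
Highland has quota 27.517 (lower 27, upper 28) but receives 26 — outside the quota interval.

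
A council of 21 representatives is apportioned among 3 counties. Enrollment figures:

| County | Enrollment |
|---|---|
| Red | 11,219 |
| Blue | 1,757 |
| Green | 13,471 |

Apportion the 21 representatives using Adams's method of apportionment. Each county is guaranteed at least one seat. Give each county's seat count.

Red 9, Blue 2, Green 10

Standard divisor 26447/21 ≈ 1259.381; standard quotas: Red 8.908, Blue 1.395, Green 10.697.
Rounding up gives 9, 2, 11 = 22 seats, so the divisor must be adjusted.
With modified divisor 1370: modified quotas Red 8.189, Blue 1.282, Green 9.833.
Rounding up: Red 9, Blue 2, Green 10 (total 21).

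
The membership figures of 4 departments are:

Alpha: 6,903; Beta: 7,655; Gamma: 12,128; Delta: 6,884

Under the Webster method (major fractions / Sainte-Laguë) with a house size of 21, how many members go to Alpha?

Standard divisor 33570/21 ≈ 1598.571; standard quotas: Alpha 4.318, Beta 4.789, Gamma 7.587, Delta 4.306.
Rounding to the nearest integer gives Alpha 4, Beta 5, Gamma 8, Delta 4 — total 21, matching the house size, so no adjustment is needed.
Alpha receives 4.

4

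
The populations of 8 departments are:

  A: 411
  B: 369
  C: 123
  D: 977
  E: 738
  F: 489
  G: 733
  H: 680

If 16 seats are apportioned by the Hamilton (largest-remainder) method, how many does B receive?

1

Total 4520; standard divisor 4520/16 ≈ 282.5.
Standard quotas: A 1.455, B 1.306, C 0.435, D 3.458, E 2.612, F 1.731, G 2.595, H 2.407.
Lower quotas: A 1, B 1, C 0, D 3, E 2, F 1, G 2, H 2 (sum 12, leaving 4 seats).
Remainders in descending order: F 0.731, E 0.612, G 0.595, D 0.458, A 0.455, C 0.435, H 0.407, B 0.306.
Largest remainders: F, E, G, D receive the extra seats.
B receives 1.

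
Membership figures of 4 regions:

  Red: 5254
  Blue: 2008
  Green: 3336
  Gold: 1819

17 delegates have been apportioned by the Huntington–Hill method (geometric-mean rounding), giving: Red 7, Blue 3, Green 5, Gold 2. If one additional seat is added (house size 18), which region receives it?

Gold

Priority for the next seat is population ÷ (√(s·(s+1))).
Priorities: Red 702.095, Blue 579.660, Green 609.067, Gold 742.604.
Highest priority: Gold.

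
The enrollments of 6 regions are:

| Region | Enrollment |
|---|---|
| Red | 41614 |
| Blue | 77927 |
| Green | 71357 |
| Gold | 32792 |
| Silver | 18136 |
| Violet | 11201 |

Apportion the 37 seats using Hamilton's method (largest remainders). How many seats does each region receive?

Red 6, Blue 11, Green 10, Gold 5, Silver 3, Violet 2

Standard divisor: 253027 ÷ 37 ≈ 6838.568.
Standard quotas: Red 6.0852, Blue 11.3952, Green 10.4345, Gold 4.7952, Silver 2.6520, Violet 1.6379.
Lower quotas: Red 6, Blue 11, Green 10, Gold 4, Silver 2, Violet 1 (sum 34, leaving 3 seats).
Remainders in descending order: Gold 0.7952, Silver 0.6520, Violet 0.6379, Green 0.4345, Blue 0.3952, Red 0.0852.
The surplus seats go to Gold, Silver, Violet.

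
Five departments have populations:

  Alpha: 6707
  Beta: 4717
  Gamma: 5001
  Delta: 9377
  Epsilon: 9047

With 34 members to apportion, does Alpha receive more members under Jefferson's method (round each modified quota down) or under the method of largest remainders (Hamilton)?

Jefferson

Jefferson: Alpha 7, Beta 4, Gamma 5, Delta 9, Epsilon 9.
Hamilton: Alpha 6, Beta 5, Gamma 5, Delta 9, Epsilon 9.
Alpha gets 7 under Jefferson and 6 under Hamilton.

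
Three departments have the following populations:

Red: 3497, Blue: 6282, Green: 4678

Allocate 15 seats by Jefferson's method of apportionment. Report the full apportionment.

Standard divisor 14457/15 ≈ 963.8; standard quotas: Red 3.628, Blue 6.518, Green 4.854.
Rounding down gives 3, 6, 4 = 13 seats, so the divisor must be adjusted.
With modified divisor 890: modified quotas Red 3.929, Blue 7.058, Green 5.256.
Rounding down: Red 3, Blue 7, Green 5 (total 15).

Red: 3, Blue: 7, Green: 5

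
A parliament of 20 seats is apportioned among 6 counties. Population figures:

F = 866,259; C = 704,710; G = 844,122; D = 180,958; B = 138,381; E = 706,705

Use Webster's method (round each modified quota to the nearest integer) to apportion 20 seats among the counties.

Standard divisor 3441135/20 ≈ 172056.75; standard quotas: F 5.035, C 4.096, G 4.906, D 1.052, B 0.804, E 4.107.
Rounding to the nearest integer gives F 5, C 4, G 5, D 1, B 1, E 4 — total 20, matching the house size, so no adjustment is needed.

F: 5; C: 4; G: 5; D: 1; B: 1; E: 4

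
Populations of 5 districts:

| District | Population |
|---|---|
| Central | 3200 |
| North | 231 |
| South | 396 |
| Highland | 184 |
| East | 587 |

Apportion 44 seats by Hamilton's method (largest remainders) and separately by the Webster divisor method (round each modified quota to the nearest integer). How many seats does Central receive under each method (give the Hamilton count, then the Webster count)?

Hamilton: Central 31, North 2, South 4, Highland 2, East 5.
Webster: Central 30, North 2, South 4, Highland 2, East 6.
Central gets 31 under Hamilton and 30 under Webster.

31 and 30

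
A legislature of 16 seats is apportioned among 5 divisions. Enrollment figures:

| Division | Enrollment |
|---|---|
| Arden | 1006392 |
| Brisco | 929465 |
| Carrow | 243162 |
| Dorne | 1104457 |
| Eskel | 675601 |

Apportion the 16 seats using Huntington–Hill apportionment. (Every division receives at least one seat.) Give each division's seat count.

Arden 4; Brisco 4; Carrow 1; Dorne 4; Eskel 3

With divisor 257639: modified quotas Arden 3.906, Brisco 3.608, Carrow 0.944, Dorne 4.287, Eskel 2.622.
Geometric-mean thresholds: Arden √(3·4)=3.464, Brisco √(3·4)=3.464, Carrow (min 1), Dorne √(4·5)=4.472, Eskel √(2·3)=2.449.
Each quota rounded against its threshold gives Arden 4, Brisco 4, Carrow 1, Dorne 4, Eskel 3 (total 16).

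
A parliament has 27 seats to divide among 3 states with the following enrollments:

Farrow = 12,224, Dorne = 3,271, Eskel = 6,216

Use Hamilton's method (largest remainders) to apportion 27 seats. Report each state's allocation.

The standard divisor is 21711/27 ≈ 804.111.
Standard quotas: Farrow 15.2019, Dorne 4.0678, Eskel 7.7303.
Lower quotas: Farrow 15, Dorne 4, Eskel 7 (sum 26, leaving 1 seat).
Remainders in descending order: Eskel 0.7303, Farrow 0.2019, Dorne 0.0678.
Largest remainder: Eskel receives the extra seat.

Farrow 15, Dorne 4, Eskel 8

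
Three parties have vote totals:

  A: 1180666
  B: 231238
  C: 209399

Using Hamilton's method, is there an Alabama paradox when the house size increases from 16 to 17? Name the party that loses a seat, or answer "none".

none

At 16 seats: A 12, B 2, C 2.
At 17 seats: A 12, B 3, C 2.
No party's allocation decreased.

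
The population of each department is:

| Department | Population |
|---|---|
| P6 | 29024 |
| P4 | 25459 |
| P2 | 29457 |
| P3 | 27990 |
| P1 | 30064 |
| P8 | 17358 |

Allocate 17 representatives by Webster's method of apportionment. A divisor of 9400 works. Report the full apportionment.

With modified divisor 9400: modified quotas P6 3.088, P4 2.708, P2 3.134, P3 2.978, P1 3.198, P8 1.847.
Rounding to the nearest integer: P6 3, P4 3, P2 3, P3 3, P1 3, P8 2 (total 17).

P6: 3; P4: 3; P2: 3; P3: 3; P1: 3; P8: 2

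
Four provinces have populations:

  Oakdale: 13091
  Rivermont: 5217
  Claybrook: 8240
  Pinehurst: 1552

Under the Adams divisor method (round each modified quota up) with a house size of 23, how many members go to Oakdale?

10

Standard divisor 28100/23 ≈ 1221.739; standard quotas: Oakdale 10.715, Rivermont 4.270, Claybrook 6.744, Pinehurst 1.270.
Rounding up gives 11, 5, 7, 2 = 25 seats, so the divisor must be adjusted.
With modified divisor 1340: modified quotas Oakdale 9.769, Rivermont 3.893, Claybrook 6.149, Pinehurst 1.158.
Rounding up: Oakdale 10, Rivermont 4, Claybrook 7, Pinehurst 2 (total 23).
Oakdale receives 10.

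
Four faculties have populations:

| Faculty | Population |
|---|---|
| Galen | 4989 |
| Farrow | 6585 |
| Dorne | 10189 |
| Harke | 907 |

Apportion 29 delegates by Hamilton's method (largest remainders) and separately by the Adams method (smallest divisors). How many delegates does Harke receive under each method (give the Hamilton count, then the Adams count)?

1 and 2

Hamilton: Galen 6, Farrow 9, Dorne 13, Harke 1.
Adams: Galen 6, Farrow 8, Dorne 13, Harke 2.
Harke gets 1 under Hamilton and 2 under Adams.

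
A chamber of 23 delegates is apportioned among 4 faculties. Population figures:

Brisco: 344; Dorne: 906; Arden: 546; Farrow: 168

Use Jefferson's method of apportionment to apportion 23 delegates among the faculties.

Standard divisor 1964/23 ≈ 85.391; standard quotas: Brisco 4.029, Dorne 10.610, Arden 6.394, Farrow 1.967.
Rounding down gives 4, 10, 6, 1 = 21 seats, so the divisor must be adjusted.
With modified divisor 80: modified quotas Brisco 4.300, Dorne 11.325, Arden 6.825, Farrow 2.100.
Rounding down: Brisco 4, Dorne 11, Arden 6, Farrow 2 (total 23).

Brisco: 4, Dorne: 11, Arden: 6, Farrow: 2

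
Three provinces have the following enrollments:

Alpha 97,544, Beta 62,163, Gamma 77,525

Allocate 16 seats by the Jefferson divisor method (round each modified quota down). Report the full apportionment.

Alpha: 7, Beta: 4, Gamma: 5

Standard divisor 237232/16 ≈ 14827; standard quotas: Alpha 6.579, Beta 4.193, Gamma 5.229.
Rounding down gives 6, 4, 5 = 15 seats, so the divisor must be adjusted.
With modified divisor 13400: modified quotas Alpha 7.279, Beta 4.639, Gamma 5.785.
Rounding down: Alpha 7, Beta 4, Gamma 5 (total 16).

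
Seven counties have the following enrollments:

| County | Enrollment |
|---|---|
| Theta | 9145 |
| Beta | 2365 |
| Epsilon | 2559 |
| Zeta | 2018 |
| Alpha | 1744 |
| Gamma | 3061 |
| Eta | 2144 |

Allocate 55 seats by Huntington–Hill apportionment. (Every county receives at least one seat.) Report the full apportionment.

Theta 22, Beta 6, Epsilon 6, Zeta 5, Alpha 4, Gamma 7, Eta 5

With divisor 417: modified quotas Theta 21.930, Beta 5.671, Epsilon 6.137, Zeta 4.839, Alpha 4.182, Gamma 7.341, Eta 5.141.
Geometric-mean thresholds: Theta √(21·22)=21.494, Beta √(5·6)=5.477, Epsilon √(6·7)=6.481, Zeta √(4·5)=4.472, Alpha √(4·5)=4.472, Gamma √(7·8)=7.483, Eta √(5·6)=5.477.
Each quota rounded against its threshold gives Theta 22, Beta 6, Epsilon 6, Zeta 5, Alpha 4, Gamma 7, Eta 5 (total 55).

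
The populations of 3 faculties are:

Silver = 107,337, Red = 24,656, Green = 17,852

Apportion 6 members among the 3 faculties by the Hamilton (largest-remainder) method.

Silver=4, Red=1, Green=1

The standard divisor is 149845/6 ≈ 24974.167.
Standard quotas: Silver 4.2979, Red 0.9873, Green 0.7148.
Lower quotas: Silver 4, Red 0, Green 0 (sum 4, leaving 2 seats).
Remainders in descending order: Red 0.9873, Green 0.7148, Silver 0.2979.
The surplus seats go to Red, Green.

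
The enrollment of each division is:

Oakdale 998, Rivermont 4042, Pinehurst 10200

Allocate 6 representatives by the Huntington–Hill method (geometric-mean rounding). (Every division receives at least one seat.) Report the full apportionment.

With divisor 2901: modified quotas Oakdale 0.344, Rivermont 1.393, Pinehurst 3.516.
Geometric-mean thresholds: Oakdale (min 1), Rivermont √(1·2)=1.414, Pinehurst √(3·4)=3.464.
Each quota rounded against its threshold gives Oakdale 1, Rivermont 1, Pinehurst 4 (total 6).

Oakdale: 1, Rivermont: 1, Pinehurst: 4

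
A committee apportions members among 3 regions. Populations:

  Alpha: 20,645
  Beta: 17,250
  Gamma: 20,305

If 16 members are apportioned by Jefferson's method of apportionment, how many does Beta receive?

Standard divisor 58200/16 ≈ 3637.5; standard quotas: Alpha 5.676, Beta 4.742, Gamma 5.582.
Rounding down gives 5, 4, 5 = 14 seats, so the divisor must be adjusted.
With modified divisor 3400: modified quotas Alpha 6.072, Beta 5.074, Gamma 5.972.
Rounding down: Alpha 6, Beta 5, Gamma 5 (total 16).
Beta receives 5.

5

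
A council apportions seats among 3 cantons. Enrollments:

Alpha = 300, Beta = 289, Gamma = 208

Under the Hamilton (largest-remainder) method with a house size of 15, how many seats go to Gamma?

4

Total 797; standard divisor 797/15 ≈ 53.133.
Standard quotas: Alpha 5.646, Beta 5.439, Gamma 3.915.
Lower quotas: Alpha 5, Beta 5, Gamma 3 (sum 13, leaving 2 seats).
Remainders in descending order: Gamma 0.915, Alpha 0.646, Beta 0.439.
The surplus seats go to Gamma, Alpha.
Gamma receives 4.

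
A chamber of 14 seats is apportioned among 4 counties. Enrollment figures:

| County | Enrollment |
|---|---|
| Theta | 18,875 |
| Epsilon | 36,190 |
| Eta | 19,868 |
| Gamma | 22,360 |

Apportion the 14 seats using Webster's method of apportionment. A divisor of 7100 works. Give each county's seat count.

With modified divisor 7100: modified quotas Theta 2.658, Epsilon 5.097, Eta 2.798, Gamma 3.149.
Rounding to the nearest integer: Theta 3, Epsilon 5, Eta 3, Gamma 3 (total 14).

Theta: 3; Epsilon: 5; Eta: 3; Gamma: 3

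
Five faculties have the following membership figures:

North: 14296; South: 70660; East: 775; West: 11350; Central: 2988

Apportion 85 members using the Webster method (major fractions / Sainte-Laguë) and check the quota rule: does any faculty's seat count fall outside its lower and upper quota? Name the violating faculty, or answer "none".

South

Standard quotas: North 12.143, South 60.020, East 0.658, West 9.641, Central 2.538.
Webster allocation: North 12, South 59, East 1, West 10, Central 3.
South has quota 60.020 (lower 60, upper 61) but receives 59 — outside the quota interval.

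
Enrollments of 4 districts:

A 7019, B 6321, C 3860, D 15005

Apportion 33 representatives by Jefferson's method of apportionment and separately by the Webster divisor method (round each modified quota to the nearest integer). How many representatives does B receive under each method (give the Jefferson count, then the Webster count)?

Jefferson: A 7, B 6, C 4, D 16.
Webster: A 7, B 7, C 4, D 15.
B gets 6 under Jefferson and 7 under Webster.

6 and 7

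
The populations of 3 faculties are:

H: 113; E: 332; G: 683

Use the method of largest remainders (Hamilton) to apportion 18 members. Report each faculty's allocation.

Total 1128; standard divisor 1128/18 ≈ 62.667.
Standard quotas: H 1.803, E 5.298, G 10.899.
Lower quotas: H 1, E 5, G 10 (sum 16, leaving 2 seats).
Remainders in descending order: G 0.899, H 0.803, E 0.298.
The surplus seats go to G, H.

H 2, E 5, G 11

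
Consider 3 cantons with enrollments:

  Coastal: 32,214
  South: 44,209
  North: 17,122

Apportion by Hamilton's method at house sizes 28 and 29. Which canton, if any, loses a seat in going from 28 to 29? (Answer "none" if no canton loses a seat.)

none

At 28 seats: Coastal 10, South 13, North 5.
At 29 seats: Coastal 10, South 14, North 5.
No canton's allocation decreased.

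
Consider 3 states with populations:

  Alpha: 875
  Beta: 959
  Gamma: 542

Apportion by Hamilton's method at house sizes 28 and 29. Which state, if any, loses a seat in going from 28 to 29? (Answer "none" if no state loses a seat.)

Gamma

At 28 seats: Alpha 10, Beta 11, Gamma 7.
At 29 seats: Alpha 11, Beta 12, Gamma 6.
Gamma drops from 7 to 6.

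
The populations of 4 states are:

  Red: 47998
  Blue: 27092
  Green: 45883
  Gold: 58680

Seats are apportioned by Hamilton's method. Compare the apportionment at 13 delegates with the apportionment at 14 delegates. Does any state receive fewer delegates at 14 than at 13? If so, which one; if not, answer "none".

At 13 seats: Red 4, Blue 2, Green 3, Gold 4.
At 14 seats: Red 4, Blue 2, Green 4, Gold 4.
No state's allocation decreased.

none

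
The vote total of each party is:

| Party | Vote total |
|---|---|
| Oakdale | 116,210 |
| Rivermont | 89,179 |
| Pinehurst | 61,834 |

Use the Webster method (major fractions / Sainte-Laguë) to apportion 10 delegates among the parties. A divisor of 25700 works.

With modified divisor 25700: modified quotas Oakdale 4.522, Rivermont 3.470, Pinehurst 2.406.
Rounding to the nearest integer: Oakdale 5, Rivermont 3, Pinehurst 2 (total 10).

Oakdale 5, Rivermont 3, Pinehurst 2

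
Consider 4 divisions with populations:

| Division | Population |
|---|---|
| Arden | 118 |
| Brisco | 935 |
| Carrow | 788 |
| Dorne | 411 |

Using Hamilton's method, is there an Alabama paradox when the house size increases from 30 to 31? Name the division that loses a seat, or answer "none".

At 30 seats: Arden 2, Brisco 12, Carrow 11, Dorne 5.
At 31 seats: Arden 1, Brisco 13, Carrow 11, Dorne 6.
Arden drops from 2 to 1.

Arden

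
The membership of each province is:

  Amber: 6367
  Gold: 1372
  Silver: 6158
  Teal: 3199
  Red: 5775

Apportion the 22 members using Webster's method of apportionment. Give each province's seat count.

Amber=6, Gold=1, Silver=6, Teal=3, Red=6

Standard divisor 22871/22 ≈ 1039.591; standard quotas: Amber 6.125, Gold 1.320, Silver 5.923, Teal 3.077, Red 5.555.
Rounding to the nearest integer gives Amber 6, Gold 1, Silver 6, Teal 3, Red 6 — total 22, matching the house size, so no adjustment is needed.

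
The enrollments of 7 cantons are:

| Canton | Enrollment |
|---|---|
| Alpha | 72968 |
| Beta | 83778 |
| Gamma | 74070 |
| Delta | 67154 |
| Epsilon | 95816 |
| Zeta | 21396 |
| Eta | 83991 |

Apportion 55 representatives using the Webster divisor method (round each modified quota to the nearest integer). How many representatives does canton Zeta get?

Standard divisor 499173/55 ≈ 9075.873; standard quotas: Alpha 8.040, Beta 9.231, Gamma 8.161, Delta 7.399, Epsilon 10.557, Zeta 2.357, Eta 9.254.
Rounding to the nearest integer gives 8, 9, 8, 7, 11, 2, 9 = 54 seats, so the divisor must be adjusted.
With modified divisor 8900: modified quotas Alpha 8.199, Beta 9.413, Gamma 8.322, Delta 7.545, Epsilon 10.766, Zeta 2.404, Eta 9.437.
Rounding to the nearest integer: Alpha 8, Beta 9, Gamma 8, Delta 8, Epsilon 11, Zeta 2, Eta 9 (total 55).
Zeta receives 2.

2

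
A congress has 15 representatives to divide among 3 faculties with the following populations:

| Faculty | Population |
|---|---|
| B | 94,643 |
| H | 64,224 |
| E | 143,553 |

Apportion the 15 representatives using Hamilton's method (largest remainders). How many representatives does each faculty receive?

Total 302420; standard divisor 302420/15 ≈ 20161.333.
Standard quotas: B 4.6943, H 3.1855, E 7.1202.
Lower quotas: B 4, H 3, E 7 (sum 14, leaving 1 seat).
Remainders in descending order: B 0.6943, H 0.1855, E 0.1202.
Largest remainder: B receives the extra seat.

B 5, H 3, E 7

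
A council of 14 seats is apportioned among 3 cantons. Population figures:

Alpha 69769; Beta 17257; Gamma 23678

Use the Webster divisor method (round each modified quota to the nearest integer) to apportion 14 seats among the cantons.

Alpha 9, Beta 2, Gamma 3

Standard divisor 110704/14 ≈ 7907.429; standard quotas: Alpha 8.823, Beta 2.182, Gamma 2.994.
Rounding to the nearest integer gives Alpha 9, Beta 2, Gamma 3 — total 14, matching the house size, so no adjustment is needed.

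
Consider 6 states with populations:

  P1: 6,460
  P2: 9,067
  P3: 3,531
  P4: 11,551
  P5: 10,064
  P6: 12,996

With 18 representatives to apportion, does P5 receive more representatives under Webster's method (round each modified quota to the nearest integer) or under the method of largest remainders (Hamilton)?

Hamilton

Webster: P1 2, P2 3, P3 1, P4 4, P5 3, P6 5.
Hamilton: P1 2, P2 3, P3 1, P4 4, P5 4, P6 4.
P5 gets 3 under Webster and 4 under Hamilton.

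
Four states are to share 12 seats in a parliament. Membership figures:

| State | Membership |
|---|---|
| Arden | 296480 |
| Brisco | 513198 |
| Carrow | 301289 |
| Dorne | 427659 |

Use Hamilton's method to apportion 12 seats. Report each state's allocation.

Standard divisor: 1538626 ÷ 12 ≈ 128218.833.
Standard quotas: Arden 2.3123, Brisco 4.0025, Carrow 2.3498, Dorne 3.3354.
Lower quotas: Arden 2, Brisco 4, Carrow 2, Dorne 3 (sum 11, leaving 1 seat).
Remainders in descending order: Carrow 0.3498, Dorne 0.3354, Arden 0.3123, Brisco 0.0025.
Largest remainder: Carrow receives the extra seat.

Arden 2; Brisco 4; Carrow 3; Dorne 3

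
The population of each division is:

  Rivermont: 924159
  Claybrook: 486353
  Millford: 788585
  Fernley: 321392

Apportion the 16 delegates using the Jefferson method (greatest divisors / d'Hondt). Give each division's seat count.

Rivermont 6, Claybrook 3, Millford 5, Fernley 2

Standard divisor 2520489/16 ≈ 157530.562; standard quotas: Rivermont 5.867, Claybrook 3.087, Millford 5.006, Fernley 2.040.
Rounding down gives 5, 3, 5, 2 = 15 seats, so the divisor must be adjusted.
With modified divisor 143000: modified quotas Rivermont 6.463, Claybrook 3.401, Millford 5.515, Fernley 2.247.
Rounding down: Rivermont 6, Claybrook 3, Millford 5, Fernley 2 (total 16).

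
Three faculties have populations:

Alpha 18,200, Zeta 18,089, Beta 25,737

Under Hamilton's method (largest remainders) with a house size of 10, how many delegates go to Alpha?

3

The standard divisor is 62026/10 ≈ 6202.6.
Standard quotas: Alpha 2.9343, Zeta 2.9164, Beta 4.1494.
Lower quotas: Alpha 2, Zeta 2, Beta 4 (sum 8, leaving 2 seats).
Remainders in descending order: Alpha 0.9343, Zeta 0.9164, Beta 0.1494.
Largest remainders: Alpha, Zeta receive the extra seats.
Alpha receives 3.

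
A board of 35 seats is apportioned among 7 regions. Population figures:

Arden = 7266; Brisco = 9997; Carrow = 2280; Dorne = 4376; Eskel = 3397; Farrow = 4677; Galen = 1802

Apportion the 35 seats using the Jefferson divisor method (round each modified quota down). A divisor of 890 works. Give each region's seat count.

With modified divisor 890: modified quotas Arden 8.164, Brisco 11.233, Carrow 2.562, Dorne 4.917, Eskel 3.817, Farrow 5.255, Galen 2.025.
Rounding down: Arden 8, Brisco 11, Carrow 2, Dorne 4, Eskel 3, Farrow 5, Galen 2 (total 35).

Arden 8, Brisco 11, Carrow 2, Dorne 4, Eskel 3, Farrow 5, Galen 2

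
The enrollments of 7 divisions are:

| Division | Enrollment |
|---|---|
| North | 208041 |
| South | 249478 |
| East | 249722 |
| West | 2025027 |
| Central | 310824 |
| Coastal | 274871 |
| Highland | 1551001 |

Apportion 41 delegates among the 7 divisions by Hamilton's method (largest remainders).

North 2, South 2, East 2, West 17, Central 3, Coastal 2, Highland 13

Total 4868964; standard divisor 4868964/41 ≈ 118755.22.
Standard quotas: North 1.7518, South 2.1008, East 2.1028, West 17.0521, Central 2.6174, Coastal 2.3146, Highland 13.0605.
Lower quotas: North 1, South 2, East 2, West 17, Central 2, Coastal 2, Highland 13 (sum 39, leaving 2 seats).
Remainders in descending order: North 0.7518, Central 0.6174, Coastal 0.3146, East 0.1028, South 0.1008, Highland 0.0605, West 0.0521.
Largest remainders: North, Central receive the extra seats.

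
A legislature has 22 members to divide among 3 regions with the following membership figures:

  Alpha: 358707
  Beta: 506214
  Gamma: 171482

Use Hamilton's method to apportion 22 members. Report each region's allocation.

Alpha 7; Beta 11; Gamma 4

Total 1036403; standard divisor 1036403/22 ≈ 47109.227.
Standard quotas: Alpha 7.6144, Beta 10.7455, Gamma 3.6401.
Lower quotas: Alpha 7, Beta 10, Gamma 3 (sum 20, leaving 2 seats).
Remainders in descending order: Beta 0.7455, Gamma 0.6401, Alpha 0.6144.
The surplus seats go to Beta, Gamma.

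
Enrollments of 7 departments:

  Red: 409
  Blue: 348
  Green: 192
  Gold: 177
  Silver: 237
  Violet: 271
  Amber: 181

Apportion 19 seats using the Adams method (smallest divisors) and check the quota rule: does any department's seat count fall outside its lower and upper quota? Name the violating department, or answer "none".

none

Standard quotas: Red 4.282, Blue 3.643, Green 2.010, Gold 1.853, Silver 2.481, Violet 2.837, Amber 1.895.
Adams allocation: Red 4, Blue 3, Green 2, Gold 2, Silver 3, Violet 3, Amber 2.
Every allocation lies between the lower and upper quota.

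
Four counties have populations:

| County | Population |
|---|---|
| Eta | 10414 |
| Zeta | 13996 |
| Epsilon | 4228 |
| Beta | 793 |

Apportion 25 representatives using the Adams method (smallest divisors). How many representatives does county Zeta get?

Standard divisor 29431/25 ≈ 1177.24; standard quotas: Eta 8.846, Zeta 11.889, Epsilon 3.591, Beta 0.674.
Rounding up gives 9, 12, 4, 1 = 26 seats, so the divisor must be adjusted.
With modified divisor 1290: modified quotas Eta 8.073, Zeta 10.850, Epsilon 3.278, Beta 0.615.
Rounding up: Eta 9, Zeta 11, Epsilon 4, Beta 1 (total 25).
Zeta receives 11.

11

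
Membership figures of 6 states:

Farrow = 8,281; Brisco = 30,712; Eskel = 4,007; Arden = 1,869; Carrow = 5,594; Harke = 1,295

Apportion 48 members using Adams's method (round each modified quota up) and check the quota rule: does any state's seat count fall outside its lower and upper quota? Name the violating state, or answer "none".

Standard quotas: Farrow 7.680, Brisco 28.482, Eskel 3.716, Arden 1.733, Carrow 5.188, Harke 1.201.
Adams allocation: Farrow 8, Brisco 27, Eskel 4, Arden 2, Carrow 5, Harke 2.
Brisco has quota 28.482 (lower 28, upper 29) but receives 27 — outside the quota interval.

Brisco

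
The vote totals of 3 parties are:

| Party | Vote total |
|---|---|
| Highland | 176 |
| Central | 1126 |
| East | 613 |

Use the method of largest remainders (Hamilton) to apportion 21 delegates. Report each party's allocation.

The standard divisor is 1915/21 ≈ 91.19.
Standard quotas: Highland 1.930, Central 12.348, East 6.722.
Lower quotas: Highland 1, Central 12, East 6 (sum 19, leaving 2 seats).
Remainders in descending order: Highland 0.930, East 0.722, Central 0.348.
The surplus seats go to Highland, East.

Highland: 2, Central: 12, East: 7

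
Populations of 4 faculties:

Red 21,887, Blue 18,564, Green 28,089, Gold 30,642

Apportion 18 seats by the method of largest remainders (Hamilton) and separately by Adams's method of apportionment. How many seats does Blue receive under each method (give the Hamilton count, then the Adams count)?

Hamilton: Red 4, Blue 3, Green 5, Gold 6.
Adams: Red 4, Blue 4, Green 5, Gold 5.
Blue gets 3 under Hamilton and 4 under Adams.

3 and 4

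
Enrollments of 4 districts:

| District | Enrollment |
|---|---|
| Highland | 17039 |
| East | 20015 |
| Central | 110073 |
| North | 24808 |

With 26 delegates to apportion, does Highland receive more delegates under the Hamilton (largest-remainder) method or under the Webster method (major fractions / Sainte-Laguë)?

Webster

Hamilton: Highland 2, East 3, Central 17, North 4.
Webster: Highland 3, East 3, Central 16, North 4.
Highland gets 2 under Hamilton and 3 under Webster.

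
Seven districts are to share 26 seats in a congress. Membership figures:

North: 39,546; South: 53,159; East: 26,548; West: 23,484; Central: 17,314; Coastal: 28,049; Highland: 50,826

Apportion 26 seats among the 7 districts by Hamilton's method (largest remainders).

North: 4, South: 6, East: 3, West: 3, Central: 2, Coastal: 3, Highland: 5

The standard divisor is 238926/26 ≈ 9189.462.
Standard quotas: North 4.3034, South 5.7848, East 2.8890, West 2.5555, Central 1.8841, Coastal 3.0523, Highland 5.5309.
Lower quotas: North 4, South 5, East 2, West 2, Central 1, Coastal 3, Highland 5 (sum 22, leaving 4 seats).
Remainders in descending order: East 0.8890, Central 0.8841, South 0.7848, West 0.5555, Highland 0.5309, North 0.3034, Coastal 0.0523.
The surplus seats go to East, Central, South, West.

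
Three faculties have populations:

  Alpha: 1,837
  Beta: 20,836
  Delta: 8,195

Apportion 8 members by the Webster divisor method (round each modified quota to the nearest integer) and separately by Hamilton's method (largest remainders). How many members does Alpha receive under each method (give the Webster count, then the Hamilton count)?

Webster: Alpha 0, Beta 6, Delta 2.
Hamilton: Alpha 1, Beta 5, Delta 2.
Alpha gets 0 under Webster and 1 under Hamilton.

0 and 1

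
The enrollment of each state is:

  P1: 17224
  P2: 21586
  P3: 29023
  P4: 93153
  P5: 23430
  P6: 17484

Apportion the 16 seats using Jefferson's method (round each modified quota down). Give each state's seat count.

Standard divisor 201900/16 ≈ 12618.75; standard quotas: P1 1.365, P2 1.711, P3 2.300, P4 7.382, P5 1.857, P6 1.386.
Rounding down gives 1, 1, 2, 7, 1, 1 = 13 seats, so the divisor must be adjusted.
With modified divisor 10600: modified quotas P1 1.625, P2 2.036, P3 2.738, P4 8.788, P5 2.210, P6 1.649.
Rounding down: P1 1, P2 2, P3 2, P4 8, P5 2, P6 1 (total 16).

P1 1, P2 2, P3 2, P4 8, P5 2, P6 1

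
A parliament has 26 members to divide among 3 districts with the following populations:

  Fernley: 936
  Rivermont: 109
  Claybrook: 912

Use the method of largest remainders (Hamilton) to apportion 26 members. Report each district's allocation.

Fernley 12, Rivermont 2, Claybrook 12

Total 1957; standard divisor 1957/26 ≈ 75.269.
Standard quotas: Fernley 12.435, Rivermont 1.448, Claybrook 12.117.
Lower quotas: Fernley 12, Rivermont 1, Claybrook 12 (sum 25, leaving 1 seat).
Remainders in descending order: Rivermont 0.448, Fernley 0.435, Claybrook 0.117.
The surplus seat goes to Rivermont.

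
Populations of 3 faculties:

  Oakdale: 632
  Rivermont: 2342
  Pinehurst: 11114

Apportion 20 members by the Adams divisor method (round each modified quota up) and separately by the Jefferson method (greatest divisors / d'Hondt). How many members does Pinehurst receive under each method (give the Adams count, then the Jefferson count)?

Adams: Oakdale 1, Rivermont 4, Pinehurst 15.
Jefferson: Oakdale 0, Rivermont 3, Pinehurst 17.
Pinehurst gets 15 under Adams and 17 under Jefferson.

15 and 17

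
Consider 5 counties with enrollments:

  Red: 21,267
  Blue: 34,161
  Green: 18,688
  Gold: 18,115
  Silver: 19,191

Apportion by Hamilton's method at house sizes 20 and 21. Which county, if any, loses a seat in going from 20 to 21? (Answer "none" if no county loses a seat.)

none

At 20 seats: Red 4, Blue 6, Green 3, Gold 3, Silver 4.
At 21 seats: Red 4, Blue 6, Green 4, Gold 3, Silver 4.
No county's allocation decreased.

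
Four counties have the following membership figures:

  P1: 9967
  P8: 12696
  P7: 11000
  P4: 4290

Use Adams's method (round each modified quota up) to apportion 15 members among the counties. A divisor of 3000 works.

With modified divisor 3000: modified quotas P1 3.322, P8 4.232, P7 3.667, P4 1.430.
Rounding up: P1 4, P8 5, P7 4, P4 2 (total 15).

P1 4; P8 5; P7 4; P4 2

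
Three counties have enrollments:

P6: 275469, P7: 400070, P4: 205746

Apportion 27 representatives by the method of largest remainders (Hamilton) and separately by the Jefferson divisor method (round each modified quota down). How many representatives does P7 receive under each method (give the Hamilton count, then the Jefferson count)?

Hamilton: P6 9, P7 12, P4 6.
Jefferson: P6 8, P7 13, P4 6.
P7 gets 12 under Hamilton and 13 under Jefferson.

12 and 13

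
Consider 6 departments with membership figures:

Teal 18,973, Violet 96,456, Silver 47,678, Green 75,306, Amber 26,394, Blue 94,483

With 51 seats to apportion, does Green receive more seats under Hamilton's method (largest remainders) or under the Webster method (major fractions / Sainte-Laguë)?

Hamilton: Teal 3, Violet 14, Silver 7, Green 10, Amber 4, Blue 13.
Webster: Teal 3, Violet 13, Silver 7, Green 11, Amber 4, Blue 13.
Green gets 10 under Hamilton and 11 under Webster.

Webster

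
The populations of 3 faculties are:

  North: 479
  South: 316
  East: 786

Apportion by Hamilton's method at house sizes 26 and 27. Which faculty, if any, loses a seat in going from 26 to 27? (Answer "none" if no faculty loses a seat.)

none

At 26 seats: North 8, South 5, East 13.
At 27 seats: North 8, South 5, East 14.
No faculty's allocation decreased.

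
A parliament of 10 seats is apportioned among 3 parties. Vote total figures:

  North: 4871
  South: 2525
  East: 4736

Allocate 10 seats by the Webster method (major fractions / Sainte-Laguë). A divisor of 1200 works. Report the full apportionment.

North 4, South 2, East 4

With modified divisor 1200: modified quotas North 4.059, South 2.104, East 3.947.
Rounding to the nearest integer: North 4, South 2, East 4 (total 10).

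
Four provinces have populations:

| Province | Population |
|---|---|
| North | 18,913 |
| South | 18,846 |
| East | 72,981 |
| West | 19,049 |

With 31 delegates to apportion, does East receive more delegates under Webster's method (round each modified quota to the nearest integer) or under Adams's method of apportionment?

Webster: North 5, South 4, East 17, West 5.
Adams: North 5, South 5, East 16, West 5.
East gets 17 under Webster and 16 under Adams.

Webster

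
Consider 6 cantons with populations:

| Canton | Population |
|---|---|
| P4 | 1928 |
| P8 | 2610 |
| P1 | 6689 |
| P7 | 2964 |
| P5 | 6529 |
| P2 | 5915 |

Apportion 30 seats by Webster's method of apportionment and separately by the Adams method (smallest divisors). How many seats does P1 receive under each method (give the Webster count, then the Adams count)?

8 and 7

Webster: P4 2, P8 3, P1 8, P7 3, P5 7, P2 7.
Adams: P4 2, P8 3, P1 7, P7 4, P5 7, P2 7.
P1 gets 8 under Webster and 7 under Adams.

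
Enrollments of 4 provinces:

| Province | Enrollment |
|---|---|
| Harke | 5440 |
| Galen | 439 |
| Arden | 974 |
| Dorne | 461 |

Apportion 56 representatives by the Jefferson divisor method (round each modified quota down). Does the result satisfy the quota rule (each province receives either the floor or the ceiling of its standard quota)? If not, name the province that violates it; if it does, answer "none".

Standard quotas: Harke 41.652, Galen 3.361, Arden 7.457, Dorne 3.530.
Jefferson allocation: Harke 43, Galen 3, Arden 7, Dorne 3.
Harke has quota 41.652 (lower 41, upper 42) but receives 43 — outside the quota interval.

Harke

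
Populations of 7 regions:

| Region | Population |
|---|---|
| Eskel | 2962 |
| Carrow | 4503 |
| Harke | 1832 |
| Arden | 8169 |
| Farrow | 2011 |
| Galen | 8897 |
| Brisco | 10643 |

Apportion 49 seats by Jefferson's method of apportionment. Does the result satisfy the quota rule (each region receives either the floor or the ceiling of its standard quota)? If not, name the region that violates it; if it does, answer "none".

none

Standard quotas: Eskel 3.720, Carrow 5.655, Harke 2.301, Arden 10.259, Farrow 2.526, Galen 11.173, Brisco 13.366.
Jefferson allocation: Eskel 3, Carrow 6, Harke 2, Arden 11, Farrow 2, Galen 11, Brisco 14.
Every allocation lies between the lower and upper quota.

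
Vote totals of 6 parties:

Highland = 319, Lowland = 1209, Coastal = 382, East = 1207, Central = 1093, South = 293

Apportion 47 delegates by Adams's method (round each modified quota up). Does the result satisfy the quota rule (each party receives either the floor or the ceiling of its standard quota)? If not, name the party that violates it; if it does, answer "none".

Standard quotas: Highland 3.330, Lowland 12.619, Coastal 3.987, East 12.598, Central 11.408, South 3.058.
Adams allocation: Highland 4, Lowland 13, Coastal 4, East 12, Central 11, South 3.
Every allocation lies between the lower and upper quota.

none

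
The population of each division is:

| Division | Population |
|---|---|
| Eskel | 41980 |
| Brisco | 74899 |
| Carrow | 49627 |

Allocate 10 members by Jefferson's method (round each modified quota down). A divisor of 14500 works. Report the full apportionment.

Eskel 2, Brisco 5, Carrow 3

With modified divisor 14500: modified quotas Eskel 2.895, Brisco 5.165, Carrow 3.423.
Rounding down: Eskel 2, Brisco 5, Carrow 3 (total 10).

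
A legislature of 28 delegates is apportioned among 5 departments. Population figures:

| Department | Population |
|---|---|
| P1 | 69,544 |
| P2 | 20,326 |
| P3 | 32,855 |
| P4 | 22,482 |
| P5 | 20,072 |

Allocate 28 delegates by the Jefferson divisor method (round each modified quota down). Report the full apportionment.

P1=12, P2=3, P3=6, P4=4, P5=3

Standard divisor 165279/28 ≈ 5902.821; standard quotas: P1 11.781, P2 3.443, P3 5.566, P4 3.809, P5 3.400.
Rounding down gives 11, 3, 5, 3, 3 = 25 seats, so the divisor must be adjusted.
With modified divisor 5400: modified quotas P1 12.879, P2 3.764, P3 6.084, P4 4.163, P5 3.717.
Rounding down: P1 12, P2 3, P3 6, P4 4, P5 3 (total 28).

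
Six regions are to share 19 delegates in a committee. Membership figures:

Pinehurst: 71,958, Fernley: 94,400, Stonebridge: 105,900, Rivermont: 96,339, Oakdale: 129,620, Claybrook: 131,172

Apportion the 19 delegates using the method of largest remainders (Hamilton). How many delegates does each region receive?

Standard divisor: 629389 ÷ 19 ≈ 33125.737.
Standard quotas: Pinehurst 2.1723, Fernley 2.8497, Stonebridge 3.1969, Rivermont 2.9083, Oakdale 3.9130, Claybrook 3.9598.
Lower quotas: Pinehurst 2, Fernley 2, Stonebridge 3, Rivermont 2, Oakdale 3, Claybrook 3 (sum 15, leaving 4 seats).
Remainders in descending order: Claybrook 0.9598, Oakdale 0.9130, Rivermont 0.9083, Fernley 0.8497, Stonebridge 0.1969, Pinehurst 0.1723.
The surplus seats go to Claybrook, Oakdale, Rivermont, Fernley.

Pinehurst 2, Fernley 3, Stonebridge 3, Rivermont 3, Oakdale 4, Claybrook 4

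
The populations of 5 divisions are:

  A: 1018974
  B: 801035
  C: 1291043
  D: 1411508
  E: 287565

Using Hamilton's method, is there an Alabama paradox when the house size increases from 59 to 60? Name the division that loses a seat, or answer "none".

At 59 seats: A 12, B 10, C 16, D 17, E 4.
At 60 seats: A 13, B 10, C 16, D 18, E 3.
E drops from 4 to 3.

E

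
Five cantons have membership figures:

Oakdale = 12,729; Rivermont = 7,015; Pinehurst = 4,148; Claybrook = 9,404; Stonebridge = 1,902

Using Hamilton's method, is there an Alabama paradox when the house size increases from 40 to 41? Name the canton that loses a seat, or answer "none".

At 40 seats: Oakdale 14, Rivermont 8, Pinehurst 5, Claybrook 11, Stonebridge 2.
At 41 seats: Oakdale 15, Rivermont 8, Pinehurst 5, Claybrook 11, Stonebridge 2.
No canton's allocation decreased.

none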